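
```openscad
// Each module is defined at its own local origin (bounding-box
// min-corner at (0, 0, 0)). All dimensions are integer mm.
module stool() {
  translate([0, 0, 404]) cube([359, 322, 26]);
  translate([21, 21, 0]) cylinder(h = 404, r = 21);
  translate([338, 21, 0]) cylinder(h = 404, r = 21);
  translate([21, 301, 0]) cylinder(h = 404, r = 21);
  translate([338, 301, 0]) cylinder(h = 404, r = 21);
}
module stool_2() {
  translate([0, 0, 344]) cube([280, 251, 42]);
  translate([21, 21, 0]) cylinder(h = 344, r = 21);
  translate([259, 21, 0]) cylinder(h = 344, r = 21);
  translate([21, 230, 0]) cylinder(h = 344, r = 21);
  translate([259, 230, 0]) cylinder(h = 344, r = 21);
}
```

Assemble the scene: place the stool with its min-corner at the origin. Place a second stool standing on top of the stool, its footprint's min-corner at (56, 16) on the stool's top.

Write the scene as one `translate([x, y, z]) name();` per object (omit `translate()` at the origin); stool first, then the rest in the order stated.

stool();
translate([56, 16, 430]) stool_2();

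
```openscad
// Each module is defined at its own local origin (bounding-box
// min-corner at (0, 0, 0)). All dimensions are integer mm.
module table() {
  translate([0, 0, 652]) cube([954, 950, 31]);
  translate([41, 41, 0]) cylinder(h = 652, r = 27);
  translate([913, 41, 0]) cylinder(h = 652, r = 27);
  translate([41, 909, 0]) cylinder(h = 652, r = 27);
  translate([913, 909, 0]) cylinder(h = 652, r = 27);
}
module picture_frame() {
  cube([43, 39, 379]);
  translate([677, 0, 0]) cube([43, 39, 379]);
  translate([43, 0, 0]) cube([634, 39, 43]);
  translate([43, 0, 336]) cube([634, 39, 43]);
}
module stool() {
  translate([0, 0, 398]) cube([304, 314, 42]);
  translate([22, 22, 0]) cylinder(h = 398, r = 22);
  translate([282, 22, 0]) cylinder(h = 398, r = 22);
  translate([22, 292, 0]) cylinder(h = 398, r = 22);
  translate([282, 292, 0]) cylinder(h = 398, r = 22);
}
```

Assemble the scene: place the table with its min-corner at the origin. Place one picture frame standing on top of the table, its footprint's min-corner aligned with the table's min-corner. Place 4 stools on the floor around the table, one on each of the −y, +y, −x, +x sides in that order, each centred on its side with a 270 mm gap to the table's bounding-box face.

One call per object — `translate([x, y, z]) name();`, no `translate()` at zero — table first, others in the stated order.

table();
translate([0, 0, 683]) picture_frame();
translate([325, -584, 0]) stool();
translate([325, 1220, 0]) stool();
translate([-574, 318, 0]) stool();
translate([1224, 318, 0]) stool();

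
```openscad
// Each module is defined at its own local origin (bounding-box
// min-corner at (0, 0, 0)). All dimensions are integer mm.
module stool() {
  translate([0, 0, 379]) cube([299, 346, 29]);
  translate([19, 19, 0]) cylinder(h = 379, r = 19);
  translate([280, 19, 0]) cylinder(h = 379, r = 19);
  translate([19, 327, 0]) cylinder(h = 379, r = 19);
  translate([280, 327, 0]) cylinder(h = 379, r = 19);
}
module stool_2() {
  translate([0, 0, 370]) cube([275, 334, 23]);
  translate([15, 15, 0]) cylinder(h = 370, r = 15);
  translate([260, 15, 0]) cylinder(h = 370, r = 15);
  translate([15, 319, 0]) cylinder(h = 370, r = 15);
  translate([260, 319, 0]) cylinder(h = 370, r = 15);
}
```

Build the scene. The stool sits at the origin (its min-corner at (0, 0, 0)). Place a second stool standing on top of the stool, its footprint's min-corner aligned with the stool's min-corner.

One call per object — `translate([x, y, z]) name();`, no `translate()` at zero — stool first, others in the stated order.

stool();
translate([0, 0, 408]) stool_2();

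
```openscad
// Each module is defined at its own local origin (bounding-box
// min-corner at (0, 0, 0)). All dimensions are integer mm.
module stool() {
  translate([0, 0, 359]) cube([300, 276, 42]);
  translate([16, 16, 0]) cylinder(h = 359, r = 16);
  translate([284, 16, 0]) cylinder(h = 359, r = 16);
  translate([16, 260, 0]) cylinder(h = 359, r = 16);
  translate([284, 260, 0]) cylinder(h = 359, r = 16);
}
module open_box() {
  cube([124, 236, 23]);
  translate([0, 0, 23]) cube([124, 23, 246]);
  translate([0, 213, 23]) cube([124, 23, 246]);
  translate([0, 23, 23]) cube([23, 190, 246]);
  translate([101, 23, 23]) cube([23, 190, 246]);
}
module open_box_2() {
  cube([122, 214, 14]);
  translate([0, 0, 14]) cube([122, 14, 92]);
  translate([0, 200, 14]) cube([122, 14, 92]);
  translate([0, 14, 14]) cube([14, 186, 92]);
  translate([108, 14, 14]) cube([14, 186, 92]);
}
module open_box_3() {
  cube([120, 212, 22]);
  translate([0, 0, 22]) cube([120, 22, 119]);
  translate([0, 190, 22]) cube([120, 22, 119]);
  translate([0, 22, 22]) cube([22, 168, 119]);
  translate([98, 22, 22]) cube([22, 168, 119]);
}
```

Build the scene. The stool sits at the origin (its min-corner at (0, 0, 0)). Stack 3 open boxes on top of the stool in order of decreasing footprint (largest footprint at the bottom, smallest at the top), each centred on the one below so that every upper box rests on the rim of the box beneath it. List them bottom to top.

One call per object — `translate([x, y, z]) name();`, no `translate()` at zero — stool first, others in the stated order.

stool();
translate([88, 20, 401]) open_box();
translate([89, 31, 670]) open_box_2();
translate([90, 32, 776]) open_box_3();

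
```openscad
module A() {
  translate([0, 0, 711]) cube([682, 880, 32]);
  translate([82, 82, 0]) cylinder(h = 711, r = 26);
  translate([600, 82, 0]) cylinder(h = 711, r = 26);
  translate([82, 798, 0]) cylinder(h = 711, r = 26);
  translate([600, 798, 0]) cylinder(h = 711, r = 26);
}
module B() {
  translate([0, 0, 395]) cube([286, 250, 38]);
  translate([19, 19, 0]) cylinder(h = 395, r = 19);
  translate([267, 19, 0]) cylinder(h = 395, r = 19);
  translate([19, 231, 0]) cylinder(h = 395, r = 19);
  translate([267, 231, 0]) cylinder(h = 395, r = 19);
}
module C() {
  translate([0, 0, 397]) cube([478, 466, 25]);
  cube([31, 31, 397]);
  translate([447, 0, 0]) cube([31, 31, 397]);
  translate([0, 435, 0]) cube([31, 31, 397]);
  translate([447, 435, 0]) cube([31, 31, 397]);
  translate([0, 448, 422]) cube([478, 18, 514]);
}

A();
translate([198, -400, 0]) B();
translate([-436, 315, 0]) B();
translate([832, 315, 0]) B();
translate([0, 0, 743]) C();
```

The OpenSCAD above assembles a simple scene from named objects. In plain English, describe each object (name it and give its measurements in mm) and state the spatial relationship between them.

A is a rectangular dining table. The top is 682×880×32 mm with its upper surface at z = 743 mm. It stands on four round legs of 52 mm diameter, each leg's bounding box inset 56 mm from the nearest pair of top edges, running from the floor to the underside of the top.

B is a four-legged stool. The seat is 286×250 mm, 38 mm thick, top at z = 433 mm. It stands on four round legs, each 38 mm in diameter, from z = 0 to the seat underside, each leg's axis is inset half a diameter from the nearest pair of seat edges (so the leg's bounding box is flush with the corner).

C is a chair. The seat is a 478×466×25 mm slab with its top at z = 422 mm, on four 31×31 mm corner legs (flush with the seat edges, standing on z = 0). A flat backrest 18 mm thick, 514 mm tall, spans the full seat width and rises from the seat top along its +y edge, rear face flush with the rear of the seat.

Three stools sit around the table at the −y, −x, +x sides. The chair is on top of the table.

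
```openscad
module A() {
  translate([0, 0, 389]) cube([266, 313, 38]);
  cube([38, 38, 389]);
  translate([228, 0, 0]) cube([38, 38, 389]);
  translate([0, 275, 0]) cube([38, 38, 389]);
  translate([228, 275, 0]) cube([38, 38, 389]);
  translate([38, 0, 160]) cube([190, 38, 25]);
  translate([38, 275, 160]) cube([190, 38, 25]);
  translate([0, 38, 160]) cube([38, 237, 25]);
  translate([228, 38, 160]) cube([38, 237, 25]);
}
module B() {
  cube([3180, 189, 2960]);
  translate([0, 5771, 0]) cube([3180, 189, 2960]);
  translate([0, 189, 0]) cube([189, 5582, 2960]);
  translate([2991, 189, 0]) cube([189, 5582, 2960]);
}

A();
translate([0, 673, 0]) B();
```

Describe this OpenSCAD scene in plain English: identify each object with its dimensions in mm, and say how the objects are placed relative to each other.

A is a simple wooden stool: a rectangular seat 266 mm (x) by 313 mm (y), 38 mm thick, top face at z = 427 mm, on four square legs, each 38×38 mm in cross-section. The legs rest on z = 0, each flush with a corner of the seat. Four stretchers, 38 mm wide and 25 mm tall, connect adjacent legs with their undersides at z = 160 mm, each running between the inner faces of the legs it joins and aligned with the legs' outer faces on the other axis.

B is the wall frame of a small rectangular building: four walls, each 2960 mm tall and 189 mm thick, enclosing a footprint 3180 mm (x) by 5960 mm (y) outside-to-outside, with no floor or roof. The front and back walls (the −y and +y sides) span the full width; the two side walls fit between them.

The house frame is on the floor beside the stool on its +y side.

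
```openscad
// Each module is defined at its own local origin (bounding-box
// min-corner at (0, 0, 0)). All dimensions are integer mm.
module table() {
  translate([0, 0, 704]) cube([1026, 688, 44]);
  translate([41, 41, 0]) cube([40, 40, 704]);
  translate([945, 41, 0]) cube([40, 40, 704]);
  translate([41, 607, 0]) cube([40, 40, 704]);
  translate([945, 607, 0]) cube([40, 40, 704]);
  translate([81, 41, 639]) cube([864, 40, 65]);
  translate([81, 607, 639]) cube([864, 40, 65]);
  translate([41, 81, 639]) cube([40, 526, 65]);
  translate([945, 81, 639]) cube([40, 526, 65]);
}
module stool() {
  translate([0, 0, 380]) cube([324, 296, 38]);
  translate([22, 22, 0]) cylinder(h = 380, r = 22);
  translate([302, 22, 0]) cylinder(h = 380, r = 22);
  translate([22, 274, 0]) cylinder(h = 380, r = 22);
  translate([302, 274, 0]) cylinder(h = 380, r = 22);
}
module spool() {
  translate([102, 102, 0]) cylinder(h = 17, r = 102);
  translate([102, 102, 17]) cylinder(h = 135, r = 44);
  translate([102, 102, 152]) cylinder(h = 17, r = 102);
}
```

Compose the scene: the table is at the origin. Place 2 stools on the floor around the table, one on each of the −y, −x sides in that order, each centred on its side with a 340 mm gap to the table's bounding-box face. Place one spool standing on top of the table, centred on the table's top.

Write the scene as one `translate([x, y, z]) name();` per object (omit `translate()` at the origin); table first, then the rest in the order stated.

table();
translate([351, -636, 0]) stool();
translate([-664, 196, 0]) stool();
translate([411, 242, 748]) spool();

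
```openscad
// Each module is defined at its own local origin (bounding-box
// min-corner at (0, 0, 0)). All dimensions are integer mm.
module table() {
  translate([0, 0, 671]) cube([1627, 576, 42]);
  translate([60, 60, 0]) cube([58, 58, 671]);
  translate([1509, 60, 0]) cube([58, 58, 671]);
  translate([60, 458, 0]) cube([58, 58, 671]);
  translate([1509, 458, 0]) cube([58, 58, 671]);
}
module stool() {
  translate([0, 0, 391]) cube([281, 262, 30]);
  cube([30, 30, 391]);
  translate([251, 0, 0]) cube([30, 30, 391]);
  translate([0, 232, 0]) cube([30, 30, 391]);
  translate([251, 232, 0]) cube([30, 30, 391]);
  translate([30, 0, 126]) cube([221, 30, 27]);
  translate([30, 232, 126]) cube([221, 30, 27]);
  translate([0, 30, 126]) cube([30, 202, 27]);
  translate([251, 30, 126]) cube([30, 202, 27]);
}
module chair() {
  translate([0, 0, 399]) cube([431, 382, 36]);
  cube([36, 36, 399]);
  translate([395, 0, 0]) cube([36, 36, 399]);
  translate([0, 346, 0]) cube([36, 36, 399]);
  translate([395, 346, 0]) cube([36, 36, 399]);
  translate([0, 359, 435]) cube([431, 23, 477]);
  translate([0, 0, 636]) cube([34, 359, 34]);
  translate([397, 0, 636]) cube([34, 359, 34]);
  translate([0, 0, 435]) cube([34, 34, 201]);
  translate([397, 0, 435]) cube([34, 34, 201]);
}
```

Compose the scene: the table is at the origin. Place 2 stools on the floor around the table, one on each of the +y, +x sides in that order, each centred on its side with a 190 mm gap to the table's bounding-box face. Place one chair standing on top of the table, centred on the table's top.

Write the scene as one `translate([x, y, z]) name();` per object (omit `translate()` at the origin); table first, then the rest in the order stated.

table();
translate([673, 766, 0]) stool();
translate([1817, 157, 0]) stool();
translate([598, 97, 713]) chair();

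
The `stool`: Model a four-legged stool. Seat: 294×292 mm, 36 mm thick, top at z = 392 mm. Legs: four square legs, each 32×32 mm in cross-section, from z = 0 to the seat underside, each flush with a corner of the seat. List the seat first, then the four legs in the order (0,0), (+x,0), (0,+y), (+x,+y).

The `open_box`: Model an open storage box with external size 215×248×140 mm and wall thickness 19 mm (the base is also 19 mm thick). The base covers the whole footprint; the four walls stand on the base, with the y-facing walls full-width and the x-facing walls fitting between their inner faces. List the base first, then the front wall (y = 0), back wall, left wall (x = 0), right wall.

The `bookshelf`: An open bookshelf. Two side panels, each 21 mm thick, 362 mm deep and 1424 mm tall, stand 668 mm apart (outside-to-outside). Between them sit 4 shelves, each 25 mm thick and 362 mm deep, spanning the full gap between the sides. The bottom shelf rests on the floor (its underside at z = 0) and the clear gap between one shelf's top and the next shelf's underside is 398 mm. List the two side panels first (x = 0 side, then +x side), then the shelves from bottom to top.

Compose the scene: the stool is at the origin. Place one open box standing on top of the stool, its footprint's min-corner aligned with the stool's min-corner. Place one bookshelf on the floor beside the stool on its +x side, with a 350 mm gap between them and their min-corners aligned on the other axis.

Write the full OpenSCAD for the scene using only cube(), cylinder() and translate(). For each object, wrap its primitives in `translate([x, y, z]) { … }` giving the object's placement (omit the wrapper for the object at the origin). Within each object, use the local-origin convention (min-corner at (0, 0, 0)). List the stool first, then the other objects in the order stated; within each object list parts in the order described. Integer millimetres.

translate([0, 0, 356]) cube([294, 292, 36]);
cube([32, 32, 356]);
translate([262, 0, 0]) cube([32, 32, 356]);
translate([0, 260, 0]) cube([32, 32, 356]);
translate([262, 260, 0]) cube([32, 32, 356]);
translate([0, 0, 392]) {
  cube([215, 248, 19]);
  translate([0, 0, 19]) cube([215, 19, 121]);
  translate([0, 229, 19]) cube([215, 19, 121]);
  translate([0, 19, 19]) cube([19, 210, 121]);
  translate([196, 19, 19]) cube([19, 210, 121]);
}
translate([644, 0, 0]) {
  cube([21, 362, 1424]);
  translate([647, 0, 0]) cube([21, 362, 1424]);
  translate([21, 0, 0]) cube([626, 362, 25]);
  translate([21, 0, 423]) cube([626, 362, 25]);
  translate([21, 0, 846]) cube([626, 362, 25]);
  translate([21, 0, 1269]) cube([626, 362, 25]);
}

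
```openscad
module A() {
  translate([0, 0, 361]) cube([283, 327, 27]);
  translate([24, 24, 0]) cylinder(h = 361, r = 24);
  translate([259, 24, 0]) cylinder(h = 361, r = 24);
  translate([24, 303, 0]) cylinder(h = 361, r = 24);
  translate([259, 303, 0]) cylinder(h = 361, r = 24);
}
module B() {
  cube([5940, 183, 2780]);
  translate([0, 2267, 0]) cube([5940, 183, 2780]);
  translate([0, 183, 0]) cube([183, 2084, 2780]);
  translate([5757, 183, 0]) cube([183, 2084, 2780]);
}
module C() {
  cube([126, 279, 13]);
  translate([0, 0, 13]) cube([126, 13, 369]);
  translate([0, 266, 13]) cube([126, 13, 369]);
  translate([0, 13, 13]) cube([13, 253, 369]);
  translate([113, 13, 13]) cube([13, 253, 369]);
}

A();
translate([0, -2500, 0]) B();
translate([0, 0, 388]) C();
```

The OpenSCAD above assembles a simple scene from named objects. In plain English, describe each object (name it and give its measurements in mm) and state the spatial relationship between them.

A is a four-legged stool. The seat is 283×327 mm, 27 mm thick, top at z = 388 mm. It stands on four round legs, each 48 mm in diameter, from z = 0 to the seat underside, each leg's axis is inset half a diameter from the nearest pair of seat edges (so the leg's bounding box is flush with the corner).

B is the wall frame of a small rectangular building: four walls, each 2780 mm tall and 183 mm thick, enclosing a footprint 5940 mm (x) by 2450 mm (y) outside-to-outside, with no floor or roof. The front and back walls (the −y and +y sides) span the full width; the two side walls fit between them.

C is an open-topped rectangular box: outside dimensions 126×279×382 mm, with a uniform wall and base thickness of 13 mm. The base is a full 126×279 slab on the floor; four walls sit on top of the base. The front and back walls (the −y and +y sides) span the full width; the two side walls fit between them.

The house frame is on the floor beside the stool on its −y side. The open box is on top of the stool.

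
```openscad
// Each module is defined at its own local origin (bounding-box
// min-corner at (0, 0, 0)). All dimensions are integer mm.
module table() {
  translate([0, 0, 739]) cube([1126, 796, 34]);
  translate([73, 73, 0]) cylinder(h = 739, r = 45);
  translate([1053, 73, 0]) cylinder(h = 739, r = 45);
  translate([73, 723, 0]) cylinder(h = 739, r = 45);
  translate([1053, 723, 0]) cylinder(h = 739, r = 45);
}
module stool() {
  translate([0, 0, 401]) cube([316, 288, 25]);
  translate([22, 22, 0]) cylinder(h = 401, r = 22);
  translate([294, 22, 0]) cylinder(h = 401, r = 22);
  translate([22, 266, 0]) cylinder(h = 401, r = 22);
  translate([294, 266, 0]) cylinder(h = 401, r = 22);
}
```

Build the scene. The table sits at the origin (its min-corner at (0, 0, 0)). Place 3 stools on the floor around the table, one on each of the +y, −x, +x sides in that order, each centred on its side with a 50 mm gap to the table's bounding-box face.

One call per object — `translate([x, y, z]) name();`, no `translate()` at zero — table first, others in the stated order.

table();
translate([405, 846, 0]) stool();
translate([-366, 254, 0]) stool();
translate([1176, 254, 0]) stool();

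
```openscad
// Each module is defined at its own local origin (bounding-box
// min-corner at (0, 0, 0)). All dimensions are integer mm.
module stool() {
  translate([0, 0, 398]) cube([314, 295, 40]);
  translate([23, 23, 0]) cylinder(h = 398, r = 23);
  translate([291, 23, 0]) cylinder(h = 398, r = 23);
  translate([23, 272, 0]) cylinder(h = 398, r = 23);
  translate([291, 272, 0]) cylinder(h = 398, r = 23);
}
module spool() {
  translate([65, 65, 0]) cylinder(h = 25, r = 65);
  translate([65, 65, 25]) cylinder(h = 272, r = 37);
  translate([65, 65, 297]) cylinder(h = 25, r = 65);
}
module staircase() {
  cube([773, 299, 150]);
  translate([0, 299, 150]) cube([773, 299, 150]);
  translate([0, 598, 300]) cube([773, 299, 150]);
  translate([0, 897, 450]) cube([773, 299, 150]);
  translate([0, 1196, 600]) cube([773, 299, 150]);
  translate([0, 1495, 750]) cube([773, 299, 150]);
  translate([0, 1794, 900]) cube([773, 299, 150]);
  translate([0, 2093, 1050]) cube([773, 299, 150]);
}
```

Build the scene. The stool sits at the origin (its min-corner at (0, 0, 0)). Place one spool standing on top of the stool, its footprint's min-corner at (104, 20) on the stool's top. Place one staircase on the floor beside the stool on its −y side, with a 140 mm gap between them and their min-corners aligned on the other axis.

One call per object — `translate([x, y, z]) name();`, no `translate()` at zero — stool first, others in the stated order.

stool();
translate([104, 20, 438]) spool();
translate([0, -2532, 0]) staircase();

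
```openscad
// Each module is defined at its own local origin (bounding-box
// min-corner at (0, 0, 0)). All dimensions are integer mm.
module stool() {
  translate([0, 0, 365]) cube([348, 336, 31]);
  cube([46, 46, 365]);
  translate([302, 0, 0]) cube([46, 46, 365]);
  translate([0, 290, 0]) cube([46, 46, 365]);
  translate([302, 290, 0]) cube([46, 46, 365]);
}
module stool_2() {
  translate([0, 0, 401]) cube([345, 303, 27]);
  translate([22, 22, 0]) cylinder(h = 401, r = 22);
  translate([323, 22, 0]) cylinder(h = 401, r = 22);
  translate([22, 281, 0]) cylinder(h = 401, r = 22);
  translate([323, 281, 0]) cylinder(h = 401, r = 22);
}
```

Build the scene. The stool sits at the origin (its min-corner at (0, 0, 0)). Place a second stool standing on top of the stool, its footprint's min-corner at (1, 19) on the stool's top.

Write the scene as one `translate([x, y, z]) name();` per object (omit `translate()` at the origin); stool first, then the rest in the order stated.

stool();
translate([1, 19, 396]) stool_2();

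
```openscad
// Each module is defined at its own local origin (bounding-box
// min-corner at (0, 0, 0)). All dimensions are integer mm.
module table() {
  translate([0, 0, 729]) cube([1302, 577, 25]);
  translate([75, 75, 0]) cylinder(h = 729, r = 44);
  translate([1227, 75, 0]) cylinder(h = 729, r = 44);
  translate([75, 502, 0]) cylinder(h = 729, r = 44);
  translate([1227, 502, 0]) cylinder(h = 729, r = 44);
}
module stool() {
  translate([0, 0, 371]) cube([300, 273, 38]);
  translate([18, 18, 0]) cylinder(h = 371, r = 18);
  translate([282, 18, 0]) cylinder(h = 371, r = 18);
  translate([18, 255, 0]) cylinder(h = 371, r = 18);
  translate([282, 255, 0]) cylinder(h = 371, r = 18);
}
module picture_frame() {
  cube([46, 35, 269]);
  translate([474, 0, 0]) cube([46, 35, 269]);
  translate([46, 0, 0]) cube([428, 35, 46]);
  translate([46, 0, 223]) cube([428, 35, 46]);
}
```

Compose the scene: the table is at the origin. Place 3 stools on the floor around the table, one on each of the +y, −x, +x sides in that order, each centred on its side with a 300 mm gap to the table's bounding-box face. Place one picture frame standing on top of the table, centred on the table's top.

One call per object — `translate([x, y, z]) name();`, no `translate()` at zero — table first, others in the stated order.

table();
translate([501, 877, 0]) stool();
translate([-600, 152, 0]) stool();
translate([1602, 152, 0]) stool();
translate([391, 271, 754]) picture_frame();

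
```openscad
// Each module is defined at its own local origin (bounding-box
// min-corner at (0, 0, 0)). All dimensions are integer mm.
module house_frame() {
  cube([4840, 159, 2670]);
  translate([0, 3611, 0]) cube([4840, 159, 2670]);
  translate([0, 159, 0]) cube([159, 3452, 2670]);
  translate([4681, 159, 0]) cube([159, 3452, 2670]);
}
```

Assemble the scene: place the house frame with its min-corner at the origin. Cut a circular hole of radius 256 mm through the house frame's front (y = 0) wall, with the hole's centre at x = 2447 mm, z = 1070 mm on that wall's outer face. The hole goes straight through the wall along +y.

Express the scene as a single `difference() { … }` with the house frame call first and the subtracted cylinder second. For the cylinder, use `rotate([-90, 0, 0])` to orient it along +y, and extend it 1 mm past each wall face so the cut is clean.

difference() {
  house_frame();
  translate([2447, -1, 1070]) rotate([-90, 0, 0]) cylinder(h = 161, r = 256);
}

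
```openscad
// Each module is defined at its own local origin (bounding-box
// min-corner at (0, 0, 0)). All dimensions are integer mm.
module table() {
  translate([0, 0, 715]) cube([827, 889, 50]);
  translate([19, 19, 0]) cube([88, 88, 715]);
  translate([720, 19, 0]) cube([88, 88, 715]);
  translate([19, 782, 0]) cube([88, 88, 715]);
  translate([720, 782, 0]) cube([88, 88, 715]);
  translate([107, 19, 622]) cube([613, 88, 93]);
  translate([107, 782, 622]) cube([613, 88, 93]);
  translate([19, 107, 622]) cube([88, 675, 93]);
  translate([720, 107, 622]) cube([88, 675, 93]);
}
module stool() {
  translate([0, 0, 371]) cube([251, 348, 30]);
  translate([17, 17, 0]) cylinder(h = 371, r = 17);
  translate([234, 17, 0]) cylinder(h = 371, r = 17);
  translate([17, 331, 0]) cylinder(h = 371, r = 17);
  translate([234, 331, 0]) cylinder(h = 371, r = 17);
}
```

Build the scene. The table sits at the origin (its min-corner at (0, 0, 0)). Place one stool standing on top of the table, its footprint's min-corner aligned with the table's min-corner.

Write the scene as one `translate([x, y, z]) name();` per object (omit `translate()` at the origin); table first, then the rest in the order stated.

table();
translate([0, 0, 765]) stool();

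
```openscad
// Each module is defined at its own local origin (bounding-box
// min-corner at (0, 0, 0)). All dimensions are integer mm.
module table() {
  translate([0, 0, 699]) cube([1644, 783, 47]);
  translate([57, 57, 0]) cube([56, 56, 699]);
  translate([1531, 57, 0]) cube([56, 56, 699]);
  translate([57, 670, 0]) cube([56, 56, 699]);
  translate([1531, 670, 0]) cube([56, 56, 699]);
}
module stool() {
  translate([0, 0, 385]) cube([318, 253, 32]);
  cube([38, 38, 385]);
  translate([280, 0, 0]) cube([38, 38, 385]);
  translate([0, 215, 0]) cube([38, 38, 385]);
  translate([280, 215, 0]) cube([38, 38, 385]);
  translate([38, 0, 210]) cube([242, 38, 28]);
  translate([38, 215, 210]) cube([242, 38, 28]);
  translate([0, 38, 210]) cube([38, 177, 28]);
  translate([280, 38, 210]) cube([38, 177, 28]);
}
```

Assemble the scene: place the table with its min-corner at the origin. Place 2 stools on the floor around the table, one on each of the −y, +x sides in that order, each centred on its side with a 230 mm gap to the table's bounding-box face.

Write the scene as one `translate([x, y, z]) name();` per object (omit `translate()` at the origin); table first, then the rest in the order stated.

table();
translate([663, -483, 0]) stool();
translate([1874, 265, 0]) stool();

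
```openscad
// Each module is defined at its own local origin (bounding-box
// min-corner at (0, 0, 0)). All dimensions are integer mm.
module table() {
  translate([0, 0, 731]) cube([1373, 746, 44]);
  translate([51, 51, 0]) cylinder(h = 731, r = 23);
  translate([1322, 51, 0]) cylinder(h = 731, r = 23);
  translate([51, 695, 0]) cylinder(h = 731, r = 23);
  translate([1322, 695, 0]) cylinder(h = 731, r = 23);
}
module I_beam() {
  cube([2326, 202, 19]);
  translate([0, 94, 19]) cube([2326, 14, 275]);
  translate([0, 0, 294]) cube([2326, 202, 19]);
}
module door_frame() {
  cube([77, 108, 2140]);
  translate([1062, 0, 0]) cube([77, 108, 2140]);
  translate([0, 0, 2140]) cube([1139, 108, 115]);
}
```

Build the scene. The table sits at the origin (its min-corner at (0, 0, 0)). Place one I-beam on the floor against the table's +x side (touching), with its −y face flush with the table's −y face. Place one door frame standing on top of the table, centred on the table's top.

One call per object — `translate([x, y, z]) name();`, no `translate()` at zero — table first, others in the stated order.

table();
translate([1373, 0, 0]) I_beam();
translate([117, 319, 775]) door_frame();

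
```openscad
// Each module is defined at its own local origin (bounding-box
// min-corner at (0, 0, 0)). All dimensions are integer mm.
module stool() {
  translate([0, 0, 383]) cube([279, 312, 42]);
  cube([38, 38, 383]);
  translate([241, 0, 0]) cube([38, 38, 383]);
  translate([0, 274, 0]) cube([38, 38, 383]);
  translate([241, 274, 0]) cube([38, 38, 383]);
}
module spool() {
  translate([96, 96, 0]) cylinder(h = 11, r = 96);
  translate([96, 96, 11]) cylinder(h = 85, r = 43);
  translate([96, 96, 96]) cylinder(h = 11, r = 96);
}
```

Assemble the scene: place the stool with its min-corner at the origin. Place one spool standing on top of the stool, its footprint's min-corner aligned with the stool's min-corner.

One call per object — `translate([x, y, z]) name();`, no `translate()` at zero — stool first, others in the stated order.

stool();
translate([0, 0, 425]) spool();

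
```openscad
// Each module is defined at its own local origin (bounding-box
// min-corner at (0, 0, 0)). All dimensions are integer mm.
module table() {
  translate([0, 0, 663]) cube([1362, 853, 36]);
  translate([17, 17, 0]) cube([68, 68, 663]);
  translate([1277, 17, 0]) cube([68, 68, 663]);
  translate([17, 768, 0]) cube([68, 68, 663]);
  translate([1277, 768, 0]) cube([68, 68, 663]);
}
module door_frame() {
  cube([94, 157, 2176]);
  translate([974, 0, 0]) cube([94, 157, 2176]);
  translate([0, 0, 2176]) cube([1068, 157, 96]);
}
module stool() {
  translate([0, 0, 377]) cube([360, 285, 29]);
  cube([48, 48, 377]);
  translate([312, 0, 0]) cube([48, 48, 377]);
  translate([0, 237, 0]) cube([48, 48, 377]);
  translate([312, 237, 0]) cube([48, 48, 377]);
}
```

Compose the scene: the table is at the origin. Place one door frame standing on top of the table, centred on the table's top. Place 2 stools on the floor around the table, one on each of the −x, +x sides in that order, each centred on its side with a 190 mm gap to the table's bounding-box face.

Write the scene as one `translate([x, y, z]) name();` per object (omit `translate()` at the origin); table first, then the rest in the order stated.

table();
translate([147, 348, 699]) door_frame();
translate([-550, 284, 0]) stool();
translate([1552, 284, 0]) stool();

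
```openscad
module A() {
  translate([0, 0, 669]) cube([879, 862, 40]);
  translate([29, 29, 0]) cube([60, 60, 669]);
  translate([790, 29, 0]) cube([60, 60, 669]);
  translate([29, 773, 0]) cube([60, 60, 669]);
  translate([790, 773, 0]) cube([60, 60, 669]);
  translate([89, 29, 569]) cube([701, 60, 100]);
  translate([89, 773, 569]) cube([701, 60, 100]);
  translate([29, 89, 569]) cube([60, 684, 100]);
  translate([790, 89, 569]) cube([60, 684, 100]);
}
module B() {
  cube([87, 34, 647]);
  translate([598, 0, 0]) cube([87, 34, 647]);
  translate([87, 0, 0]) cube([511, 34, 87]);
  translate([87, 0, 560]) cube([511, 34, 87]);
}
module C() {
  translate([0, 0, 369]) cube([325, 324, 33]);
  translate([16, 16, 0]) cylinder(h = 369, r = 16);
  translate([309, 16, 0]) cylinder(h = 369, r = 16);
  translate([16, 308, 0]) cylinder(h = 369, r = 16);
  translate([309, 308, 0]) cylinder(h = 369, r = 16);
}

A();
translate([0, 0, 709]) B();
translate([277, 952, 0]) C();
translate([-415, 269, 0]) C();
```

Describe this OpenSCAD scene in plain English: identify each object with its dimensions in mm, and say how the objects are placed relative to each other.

A is a table: top 879 mm (x) × 862 mm (y), 40 mm thick, upper face at z = 709 mm, on four 60×60 mm square legs, each inset 29 mm from the nearest pair of top edges, running from z = 0 to the bottom of the top. Four apron rails, 60 mm thick and 100 mm tall, run between adjacent legs with their top edges flush with the underside of the top and their outer faces flush with the legs' outer faces.

B is a picture frame with a 511×473 mm rectangular opening (x by z) and a uniform 87 mm border on every side. Frame depth is 34 mm along y. It is built from two vertical stiles running the full outside height and two horizontal rails spanning the gap between the stiles.

C is a four-legged stool. The seat is 325×324 mm, 33 mm thick, top at z = 402 mm. It stands on four round legs, each 32 mm in diameter, from z = 0 to the seat underside, each leg's axis is inset half a diameter from the nearest pair of seat edges (so the leg's bounding box is flush with the corner).

The picture frame is on top of the table. Two stools sit around the table at the +y, −x sides.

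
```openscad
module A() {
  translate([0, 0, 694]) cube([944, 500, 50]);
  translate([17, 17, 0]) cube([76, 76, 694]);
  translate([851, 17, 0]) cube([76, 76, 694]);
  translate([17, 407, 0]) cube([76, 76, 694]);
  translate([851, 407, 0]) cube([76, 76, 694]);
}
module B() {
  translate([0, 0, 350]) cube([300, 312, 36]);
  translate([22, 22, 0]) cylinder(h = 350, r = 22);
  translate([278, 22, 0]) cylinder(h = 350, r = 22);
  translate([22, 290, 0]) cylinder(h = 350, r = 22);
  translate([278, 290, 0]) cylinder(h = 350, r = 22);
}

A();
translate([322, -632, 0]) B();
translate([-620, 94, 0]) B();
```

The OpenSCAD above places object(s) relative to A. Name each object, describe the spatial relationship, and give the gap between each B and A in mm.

A is a table. B is a stool. Two stools sit around the table at the −y, −x sides. The gap between each stool and the table is 320 mm.

Each stool's nearest face is 320 mm from the table's bounding box.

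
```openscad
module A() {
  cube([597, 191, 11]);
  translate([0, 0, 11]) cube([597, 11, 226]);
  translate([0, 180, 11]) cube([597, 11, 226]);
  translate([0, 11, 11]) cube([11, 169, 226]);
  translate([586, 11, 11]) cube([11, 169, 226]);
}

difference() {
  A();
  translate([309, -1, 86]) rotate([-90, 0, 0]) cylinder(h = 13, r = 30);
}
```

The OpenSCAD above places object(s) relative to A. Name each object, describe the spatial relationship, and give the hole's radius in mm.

A is an open box. The open box has a circular hole through its front wall. The hole's radius is 30 mm.

The subtracted cylinder has r = 30 mm.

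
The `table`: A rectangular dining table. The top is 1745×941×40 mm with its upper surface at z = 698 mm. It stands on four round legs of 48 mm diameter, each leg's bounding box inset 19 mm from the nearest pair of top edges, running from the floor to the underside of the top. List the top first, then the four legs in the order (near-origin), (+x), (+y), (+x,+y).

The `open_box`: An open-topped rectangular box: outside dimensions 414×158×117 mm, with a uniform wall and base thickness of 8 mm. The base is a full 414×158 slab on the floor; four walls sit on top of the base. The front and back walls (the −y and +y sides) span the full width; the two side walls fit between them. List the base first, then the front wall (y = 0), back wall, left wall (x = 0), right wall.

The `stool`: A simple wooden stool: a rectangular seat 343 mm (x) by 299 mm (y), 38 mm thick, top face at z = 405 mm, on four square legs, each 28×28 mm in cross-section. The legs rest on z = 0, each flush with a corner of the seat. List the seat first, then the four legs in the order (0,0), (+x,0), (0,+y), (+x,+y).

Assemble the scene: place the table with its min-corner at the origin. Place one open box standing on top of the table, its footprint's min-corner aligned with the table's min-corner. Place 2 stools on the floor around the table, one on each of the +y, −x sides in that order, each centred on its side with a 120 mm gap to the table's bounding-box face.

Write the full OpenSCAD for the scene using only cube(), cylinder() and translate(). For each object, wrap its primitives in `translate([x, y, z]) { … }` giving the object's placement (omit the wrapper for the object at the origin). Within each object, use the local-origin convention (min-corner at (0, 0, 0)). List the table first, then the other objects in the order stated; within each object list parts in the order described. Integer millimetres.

translate([0, 0, 658]) cube([1745, 941, 40]);
translate([43, 43, 0]) cylinder(h = 658, r = 24);
translate([1702, 43, 0]) cylinder(h = 658, r = 24);
translate([43, 898, 0]) cylinder(h = 658, r = 24);
translate([1702, 898, 0]) cylinder(h = 658, r = 24);
translate([0, 0, 698]) {
  cube([414, 158, 8]);
  translate([0, 0, 8]) cube([414, 8, 109]);
  translate([0, 150, 8]) cube([414, 8, 109]);
  translate([0, 8, 8]) cube([8, 142, 109]);
  translate([406, 8, 8]) cube([8, 142, 109]);
}
translate([701, 1061, 0]) {
  translate([0, 0, 367]) cube([343, 299, 38]);
  cube([28, 28, 367]);
  translate([315, 0, 0]) cube([28, 28, 367]);
  translate([0, 271, 0]) cube([28, 28, 367]);
  translate([315, 271, 0]) cube([28, 28, 367]);
}
translate([-463, 321, 0]) {
  translate([0, 0, 367]) cube([343, 299, 38]);
  cube([28, 28, 367]);
  translate([315, 0, 0]) cube([28, 28, 367]);
  translate([0, 271, 0]) cube([28, 28, 367]);
  translate([315, 271, 0]) cube([28, 28, 367]);
}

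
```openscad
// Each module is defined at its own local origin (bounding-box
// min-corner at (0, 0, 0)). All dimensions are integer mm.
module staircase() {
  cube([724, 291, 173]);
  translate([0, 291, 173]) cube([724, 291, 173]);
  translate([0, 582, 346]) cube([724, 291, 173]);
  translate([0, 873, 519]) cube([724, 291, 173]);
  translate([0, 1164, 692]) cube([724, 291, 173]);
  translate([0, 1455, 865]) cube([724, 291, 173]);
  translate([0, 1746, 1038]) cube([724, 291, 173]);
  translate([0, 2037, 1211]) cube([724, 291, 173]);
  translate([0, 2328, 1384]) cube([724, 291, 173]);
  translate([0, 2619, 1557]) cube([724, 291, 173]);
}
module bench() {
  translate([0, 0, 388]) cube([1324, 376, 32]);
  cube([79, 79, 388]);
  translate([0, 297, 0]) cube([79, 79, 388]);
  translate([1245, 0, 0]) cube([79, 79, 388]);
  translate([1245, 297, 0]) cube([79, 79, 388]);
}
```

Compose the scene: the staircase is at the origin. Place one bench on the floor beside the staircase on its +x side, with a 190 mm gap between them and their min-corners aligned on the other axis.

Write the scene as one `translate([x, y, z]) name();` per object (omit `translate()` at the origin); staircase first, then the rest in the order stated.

staircase();
translate([914, 0, 0]) bench();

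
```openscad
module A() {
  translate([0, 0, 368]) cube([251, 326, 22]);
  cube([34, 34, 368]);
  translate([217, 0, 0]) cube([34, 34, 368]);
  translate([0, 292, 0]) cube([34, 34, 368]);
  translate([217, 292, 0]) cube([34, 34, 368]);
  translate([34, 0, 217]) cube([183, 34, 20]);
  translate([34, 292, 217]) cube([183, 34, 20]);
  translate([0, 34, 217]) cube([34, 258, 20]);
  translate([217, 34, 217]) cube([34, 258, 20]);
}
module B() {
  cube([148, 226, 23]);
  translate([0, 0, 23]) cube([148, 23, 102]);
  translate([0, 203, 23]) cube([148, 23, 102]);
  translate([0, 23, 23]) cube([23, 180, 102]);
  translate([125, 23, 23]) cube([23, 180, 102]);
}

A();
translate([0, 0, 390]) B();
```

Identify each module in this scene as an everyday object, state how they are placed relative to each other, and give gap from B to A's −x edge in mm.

The open box's min-x is at 0; the stool's min-x is 0; gap = 0 mm.

A is a stool. B is an open box. The open box is on top of the stool. The gap from the open box to the stool's −x edge is 0 mm.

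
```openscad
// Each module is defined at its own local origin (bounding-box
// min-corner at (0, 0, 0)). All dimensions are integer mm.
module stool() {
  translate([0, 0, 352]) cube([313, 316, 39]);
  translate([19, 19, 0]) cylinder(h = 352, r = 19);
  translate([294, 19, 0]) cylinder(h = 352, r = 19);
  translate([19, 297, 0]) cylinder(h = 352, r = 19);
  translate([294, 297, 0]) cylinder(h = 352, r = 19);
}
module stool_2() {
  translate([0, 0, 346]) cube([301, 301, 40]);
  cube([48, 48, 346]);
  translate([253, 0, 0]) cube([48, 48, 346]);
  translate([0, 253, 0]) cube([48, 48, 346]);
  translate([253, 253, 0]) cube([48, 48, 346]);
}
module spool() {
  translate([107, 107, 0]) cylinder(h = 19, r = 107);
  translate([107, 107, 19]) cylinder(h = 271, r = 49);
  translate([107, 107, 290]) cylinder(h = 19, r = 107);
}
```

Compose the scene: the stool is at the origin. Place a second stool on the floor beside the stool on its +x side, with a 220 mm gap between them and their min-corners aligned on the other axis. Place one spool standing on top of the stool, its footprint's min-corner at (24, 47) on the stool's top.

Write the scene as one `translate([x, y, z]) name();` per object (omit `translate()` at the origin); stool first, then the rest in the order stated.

stool();
translate([533, 0, 0]) stool_2();
translate([24, 47, 391]) spool();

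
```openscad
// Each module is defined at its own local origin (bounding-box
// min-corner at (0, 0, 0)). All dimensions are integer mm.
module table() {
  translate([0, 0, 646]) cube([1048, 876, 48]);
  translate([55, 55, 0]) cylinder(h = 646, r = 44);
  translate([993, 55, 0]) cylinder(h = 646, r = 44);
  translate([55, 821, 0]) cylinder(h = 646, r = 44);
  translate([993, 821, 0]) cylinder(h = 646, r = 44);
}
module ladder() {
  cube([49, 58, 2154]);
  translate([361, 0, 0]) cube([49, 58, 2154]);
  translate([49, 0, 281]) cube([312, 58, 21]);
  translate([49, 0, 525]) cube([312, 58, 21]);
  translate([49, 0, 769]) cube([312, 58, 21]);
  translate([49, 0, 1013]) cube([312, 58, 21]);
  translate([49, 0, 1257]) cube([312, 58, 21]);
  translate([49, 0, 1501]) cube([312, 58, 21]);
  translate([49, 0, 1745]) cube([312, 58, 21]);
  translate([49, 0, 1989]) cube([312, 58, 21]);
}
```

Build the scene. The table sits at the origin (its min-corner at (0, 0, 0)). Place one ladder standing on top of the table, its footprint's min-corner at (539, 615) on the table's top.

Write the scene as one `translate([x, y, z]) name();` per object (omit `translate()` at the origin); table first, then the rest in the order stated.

table();
translate([539, 615, 694]) ladder();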